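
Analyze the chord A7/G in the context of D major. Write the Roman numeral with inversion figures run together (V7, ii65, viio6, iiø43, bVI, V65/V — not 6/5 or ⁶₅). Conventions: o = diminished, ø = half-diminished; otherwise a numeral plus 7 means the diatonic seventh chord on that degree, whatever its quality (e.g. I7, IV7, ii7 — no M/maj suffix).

V42

The pitches A-C#-E-G form a dominant seventh chord rooted on A.
In D major, A is the dominant; the diatonic dominant seventh chord there is V7.
With G in the bass the chord is in third inversion, so the figured bass is 42.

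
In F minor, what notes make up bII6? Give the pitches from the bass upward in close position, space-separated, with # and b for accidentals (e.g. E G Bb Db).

Bb Db Gb

bII6 is the Neapolitan sixth — a major triad on the lowered second degree, here in its customary first inversion. In F minor that root is Gb.
So the chord is Gb-Bb-Db.
The figured bass 6 indicates first inversion, placing the third (Bb) in the bass: Bb-Db-Gb.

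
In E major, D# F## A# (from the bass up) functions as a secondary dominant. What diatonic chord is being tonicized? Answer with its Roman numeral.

The chord is a major triad on D#.
A dominant resolves down a perfect fifth: D# → G#. In E major, G# is scale degree 3, i.e. iii.

iii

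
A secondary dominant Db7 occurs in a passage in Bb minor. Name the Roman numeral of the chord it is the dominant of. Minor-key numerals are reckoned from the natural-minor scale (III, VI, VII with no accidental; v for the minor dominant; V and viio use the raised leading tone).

The chord is a dominant seventh chord on Db.
A dominant resolves down a perfect fifth: Db → Gb. In Bb minor, Gb is scale degree 6, i.e. VI.

VI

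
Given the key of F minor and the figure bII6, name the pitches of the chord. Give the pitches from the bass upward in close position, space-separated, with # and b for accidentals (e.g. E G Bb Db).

Bb Db Gb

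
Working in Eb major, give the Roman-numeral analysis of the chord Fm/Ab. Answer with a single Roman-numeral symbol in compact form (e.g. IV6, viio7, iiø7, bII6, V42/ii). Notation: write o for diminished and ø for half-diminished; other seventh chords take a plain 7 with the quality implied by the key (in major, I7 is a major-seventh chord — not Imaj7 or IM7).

The pitches F-Ab-C form a minor triad rooted on F.
In Eb major, F is the supertonic; the diatonic minor triad there is ii.
With Ab in the bass the chord is in first inversion, so the figured bass is 6.

ii6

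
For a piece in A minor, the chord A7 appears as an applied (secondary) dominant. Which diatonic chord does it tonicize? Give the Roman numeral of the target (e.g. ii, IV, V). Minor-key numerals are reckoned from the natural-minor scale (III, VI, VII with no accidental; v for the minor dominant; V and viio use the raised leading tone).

iv

The chord is a dominant seventh chord on A.
A dominant resolves down a perfect fifth: A → D. In A minor, D is scale degree 4, i.e. iv.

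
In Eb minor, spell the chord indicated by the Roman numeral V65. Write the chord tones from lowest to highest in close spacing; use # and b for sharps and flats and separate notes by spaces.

In Eb minor, the fifth degree is Bb. The dominant is major (leading tone raised), so V is a dominant seventh chord.
That chord is spelled Bb-D-F-Ab.
With the 65 figure the chord is in first inversion; from the bass D upward in close position it reads D-F-Ab-Bb.

D F Ab Bb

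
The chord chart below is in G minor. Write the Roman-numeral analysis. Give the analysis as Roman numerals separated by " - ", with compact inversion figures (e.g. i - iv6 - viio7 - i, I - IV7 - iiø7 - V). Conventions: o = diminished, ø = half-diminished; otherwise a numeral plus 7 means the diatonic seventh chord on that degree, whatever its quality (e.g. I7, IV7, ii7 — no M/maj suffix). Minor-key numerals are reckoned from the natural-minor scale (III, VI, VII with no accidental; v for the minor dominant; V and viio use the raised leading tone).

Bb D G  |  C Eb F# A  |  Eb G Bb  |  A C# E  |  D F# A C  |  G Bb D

i6 - viio43 - VI - V/V - V7 - i

Bb-D-G: minor triad on G = scale degree 1 → i6.
C-Eb-F#-A: root F# is the leading tone; fully diminished seventh chord there is viio43.
Eb-G-Bb has root Eb, degree 6 in G minor, so VI.
A-C#-E: chromatic; A is V of V, so V/V.
D-F#-A-C has root D, degree 5 in G minor, so V7.
G-Bb-D has root G, degree 1 in G minor, so i.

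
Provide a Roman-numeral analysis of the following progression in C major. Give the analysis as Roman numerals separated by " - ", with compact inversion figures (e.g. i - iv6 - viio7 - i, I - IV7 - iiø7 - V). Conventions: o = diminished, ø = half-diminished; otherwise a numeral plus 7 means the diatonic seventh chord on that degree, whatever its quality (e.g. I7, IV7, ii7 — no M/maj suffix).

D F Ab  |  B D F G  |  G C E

iio - V65 - I64

D-F-Ab is non-diatonic — iio, a mixture chord from C minor.
B-D-F-G: root G is the dominant; dominant seventh chord there is V65.
G-C-E has root C, degree 1 in C major, so I64.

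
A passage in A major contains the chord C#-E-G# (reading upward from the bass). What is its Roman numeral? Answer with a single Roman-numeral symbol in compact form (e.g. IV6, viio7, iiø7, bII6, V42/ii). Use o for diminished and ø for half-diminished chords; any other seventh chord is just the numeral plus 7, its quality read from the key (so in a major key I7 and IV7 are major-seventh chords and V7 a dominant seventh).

The pitches C#-E-G# form a minor triad rooted on C#.
In A major, C# is the mediant; the diatonic minor triad there is iii.

iii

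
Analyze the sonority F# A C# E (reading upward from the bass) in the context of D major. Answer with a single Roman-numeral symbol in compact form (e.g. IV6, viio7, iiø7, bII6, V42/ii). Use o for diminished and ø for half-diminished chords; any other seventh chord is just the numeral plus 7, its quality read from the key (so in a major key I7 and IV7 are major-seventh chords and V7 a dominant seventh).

iii7

Stacked in thirds the chord is F#-A-C#-E: a minor seventh chord on F#.
F# is scale degree 3 in D major, and a minor seventh chord on that degree is written iii7.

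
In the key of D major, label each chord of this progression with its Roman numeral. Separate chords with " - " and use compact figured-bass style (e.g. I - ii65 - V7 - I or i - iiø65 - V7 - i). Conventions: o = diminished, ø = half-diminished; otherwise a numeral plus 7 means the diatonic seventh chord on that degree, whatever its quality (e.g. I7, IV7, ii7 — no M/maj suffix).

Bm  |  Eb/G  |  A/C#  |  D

vi - bII6 - V6 - I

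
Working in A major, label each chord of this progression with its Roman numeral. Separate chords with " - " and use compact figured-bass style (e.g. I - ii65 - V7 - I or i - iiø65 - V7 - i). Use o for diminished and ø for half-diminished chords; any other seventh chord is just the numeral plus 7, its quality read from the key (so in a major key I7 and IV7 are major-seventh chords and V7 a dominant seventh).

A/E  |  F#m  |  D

I64 - vi - IV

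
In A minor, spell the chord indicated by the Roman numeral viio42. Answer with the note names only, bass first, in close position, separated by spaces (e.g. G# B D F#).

In A minor, the leading-tone chord is built on the raised seventh degree, G#.
That chord is spelled G#-B-D-F.
The figured bass 42 indicates third inversion, placing the seventh (F) in the bass: F-G#-B-D.

F G# B D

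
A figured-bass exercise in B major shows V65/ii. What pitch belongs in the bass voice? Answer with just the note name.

B#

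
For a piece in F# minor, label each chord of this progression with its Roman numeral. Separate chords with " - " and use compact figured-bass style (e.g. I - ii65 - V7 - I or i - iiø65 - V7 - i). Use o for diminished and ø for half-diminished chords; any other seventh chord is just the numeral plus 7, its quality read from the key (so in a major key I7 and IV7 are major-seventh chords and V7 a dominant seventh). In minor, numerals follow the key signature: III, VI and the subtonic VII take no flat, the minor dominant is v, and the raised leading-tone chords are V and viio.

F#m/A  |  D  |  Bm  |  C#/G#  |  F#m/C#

F#m/A: root F# is the tonic; minor triad there is i6.
D has root D, degree 6 in F# minor, so VI.
Bm: root B is the subdominant; minor triad there is iv.
C#/G# has root C#, degree 5 in F# minor, so V64.
F#m/C# has root F#, degree 1 in F# minor, so i64.

i6 - VI - iv - V64 - i64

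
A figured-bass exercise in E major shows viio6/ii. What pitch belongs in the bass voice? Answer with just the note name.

G#

The applied chord viio6/ii is rooted on E#: E#-G#-B.
The figure 6 means first inversion — the third is in the bass.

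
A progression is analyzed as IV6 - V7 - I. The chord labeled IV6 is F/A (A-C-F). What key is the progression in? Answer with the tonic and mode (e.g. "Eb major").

The anchor chord is a major triad on F, labeled IV6.
If F is scale degree 4 and the mode makes that degree carry a major triad, the tonic is C and the mode is major.

C major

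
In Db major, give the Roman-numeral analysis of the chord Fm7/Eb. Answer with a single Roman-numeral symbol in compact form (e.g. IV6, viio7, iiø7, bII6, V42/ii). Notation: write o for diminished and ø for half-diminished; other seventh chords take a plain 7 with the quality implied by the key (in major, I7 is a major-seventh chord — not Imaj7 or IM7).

Stacked in thirds the chord is F-Ab-C-Eb: a minor seventh chord on F.
In Db major, F is the mediant; the diatonic minor seventh chord there is iii7.
With Eb in the bass the chord is in third inversion, so the figured bass is 42.

iii42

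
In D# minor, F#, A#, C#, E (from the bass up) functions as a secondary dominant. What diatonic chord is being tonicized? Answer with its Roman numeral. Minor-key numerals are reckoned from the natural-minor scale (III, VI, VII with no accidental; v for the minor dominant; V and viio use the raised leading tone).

VI

The chord is a dominant seventh chord on F#.
A dominant resolves down a perfect fifth: F# → B. In D# minor, B is scale degree 6, i.e. VI.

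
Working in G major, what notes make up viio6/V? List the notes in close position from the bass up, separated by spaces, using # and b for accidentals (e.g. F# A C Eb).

E G C#

The slash marks an applied leading-tone chord: viio of V. In G major, V is D, so the leading tone to it is C#, a half step below.
Building a diminished triad on C# gives C#-E-G.
The figured bass 6 indicates first inversion, placing the third (E) in the bass: E-G-C#.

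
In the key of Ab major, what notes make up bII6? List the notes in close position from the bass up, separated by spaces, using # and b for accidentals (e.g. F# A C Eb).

Scale degree 2 in Ab major is Bb; lowering it a half step gives Bbb. bII6 is the Neapolitan sixth — a major triad on the lowered second degree, here in its customary first inversion.
So the chord is Bbb-Db-Fb.
The figured bass 6 indicates first inversion, placing the third (Db) in the bass: Db-Fb-Bbb.

Db Fb Bbb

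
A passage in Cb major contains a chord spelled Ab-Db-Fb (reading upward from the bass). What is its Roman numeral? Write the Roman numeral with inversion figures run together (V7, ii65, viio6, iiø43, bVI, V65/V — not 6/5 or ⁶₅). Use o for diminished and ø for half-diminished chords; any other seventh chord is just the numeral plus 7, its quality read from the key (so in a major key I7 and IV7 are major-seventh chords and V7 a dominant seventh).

ii64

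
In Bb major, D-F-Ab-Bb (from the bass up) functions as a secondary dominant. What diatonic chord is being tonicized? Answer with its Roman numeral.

IV

The chord is a dominant seventh chord on Bb.
A dominant resolves down a perfect fifth: Bb → Eb. In Bb major, Eb is scale degree 4, i.e. IV.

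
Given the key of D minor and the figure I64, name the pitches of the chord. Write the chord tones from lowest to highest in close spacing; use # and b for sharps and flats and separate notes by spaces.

A D F#

Scale degree 1 in D minor is D; here the chord built on it is altered to a major triad. I64 is the major tonic (Picardy third), borrowed from the parallel major.
So the chord is D-F#-A.
The figured bass 64 indicates second inversion, placing the fifth (A) in the bass: A-D-F#.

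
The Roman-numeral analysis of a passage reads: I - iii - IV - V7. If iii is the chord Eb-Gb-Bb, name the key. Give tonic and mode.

Cb major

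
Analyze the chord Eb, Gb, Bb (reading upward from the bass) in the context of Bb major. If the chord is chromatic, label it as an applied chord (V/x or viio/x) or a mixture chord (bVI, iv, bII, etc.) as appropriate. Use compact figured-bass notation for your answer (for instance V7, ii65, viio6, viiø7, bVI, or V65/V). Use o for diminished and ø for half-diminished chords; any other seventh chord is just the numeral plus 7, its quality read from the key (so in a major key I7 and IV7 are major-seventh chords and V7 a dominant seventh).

iv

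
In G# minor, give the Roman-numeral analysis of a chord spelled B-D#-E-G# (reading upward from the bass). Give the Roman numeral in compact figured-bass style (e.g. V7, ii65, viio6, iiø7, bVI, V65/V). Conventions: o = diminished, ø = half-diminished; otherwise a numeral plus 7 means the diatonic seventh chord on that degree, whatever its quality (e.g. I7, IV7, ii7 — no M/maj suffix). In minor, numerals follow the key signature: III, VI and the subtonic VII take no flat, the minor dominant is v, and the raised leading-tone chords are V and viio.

VI43

Stacked in thirds the chord is E-G#-B-D#: a major seventh chord on E.
E is scale degree 6 in G# minor, and a major seventh chord on that degree is written VI7.
With B in the bass the chord is in second inversion, so the figured bass is 43.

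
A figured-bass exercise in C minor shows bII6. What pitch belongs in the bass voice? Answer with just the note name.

F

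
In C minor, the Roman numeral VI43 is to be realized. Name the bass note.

Eb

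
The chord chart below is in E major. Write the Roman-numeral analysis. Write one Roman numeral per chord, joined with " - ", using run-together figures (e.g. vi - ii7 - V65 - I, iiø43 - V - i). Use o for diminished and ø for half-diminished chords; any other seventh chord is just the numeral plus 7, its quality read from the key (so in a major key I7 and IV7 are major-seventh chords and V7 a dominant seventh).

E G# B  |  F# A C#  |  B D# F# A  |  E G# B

I - ii - V7 - I

E-G#-B has root E, degree 1 in E major, so I.
F#-A-C# has root F#, degree 2 in E major, so ii.
B-D#-F#-A: dominant seventh chord on B = scale degree 5 → V7.
E-G#-B has root E, degree 1 in E major, so I.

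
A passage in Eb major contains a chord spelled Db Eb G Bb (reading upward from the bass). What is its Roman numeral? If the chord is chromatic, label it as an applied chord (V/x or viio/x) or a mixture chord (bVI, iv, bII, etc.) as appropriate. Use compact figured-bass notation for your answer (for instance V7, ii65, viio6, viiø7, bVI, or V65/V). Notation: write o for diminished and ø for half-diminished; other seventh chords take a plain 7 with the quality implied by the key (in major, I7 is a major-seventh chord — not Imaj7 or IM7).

Stacked in thirds the chord is Eb-G-Bb-Db: a dominant seventh chord on Eb.
Eb is not a diatonic chord root with this quality in Eb major, but it lies a perfect fifth above Ab (IV), so the chord functions as an applied dominant of IV.
With Db in the bass the chord is in third inversion, so the figured bass is 42.

V42/IV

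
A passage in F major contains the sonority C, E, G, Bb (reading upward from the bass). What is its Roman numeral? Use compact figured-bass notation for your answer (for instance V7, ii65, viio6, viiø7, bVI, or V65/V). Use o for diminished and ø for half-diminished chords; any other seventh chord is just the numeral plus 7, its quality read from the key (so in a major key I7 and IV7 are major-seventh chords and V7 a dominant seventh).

V7

Stacked in thirds the chord is C-E-G-Bb: a dominant seventh chord on C.
C is scale degree 5 in F major, and a dominant seventh chord on that degree is written V7.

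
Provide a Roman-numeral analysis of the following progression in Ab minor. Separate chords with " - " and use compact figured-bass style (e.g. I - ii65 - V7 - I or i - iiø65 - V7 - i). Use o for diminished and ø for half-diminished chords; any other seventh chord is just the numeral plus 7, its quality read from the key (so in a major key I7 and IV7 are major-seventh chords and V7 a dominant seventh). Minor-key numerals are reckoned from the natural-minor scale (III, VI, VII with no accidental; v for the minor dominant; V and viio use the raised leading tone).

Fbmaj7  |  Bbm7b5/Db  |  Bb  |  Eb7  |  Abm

Fbmaj7: major seventh chord on Fb = scale degree 6 → VI7.
Bbm7b5/Db: root Bb is the supertonic; half-diminished seventh chord there is iiø65.
Bb: a major triad on Bb, the applied dominant of V → V/V.
Eb7: dominant seventh chord on Eb = scale degree 5 → V7.
Abm has root Ab, degree 1 in Ab minor, so i.

VI7 - iiø65 - V/V - V7 - i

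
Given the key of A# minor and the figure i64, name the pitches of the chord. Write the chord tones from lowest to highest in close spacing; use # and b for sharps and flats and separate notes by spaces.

In A# minor, the tonic is A#, and the diatonic chord built there is a minor triad.
Stacking thirds from A# gives A#-C#-E#.
With the 64 figure the chord is in second inversion; from the bass E# upward in close position it reads E#-A#-C#.

E# A# C#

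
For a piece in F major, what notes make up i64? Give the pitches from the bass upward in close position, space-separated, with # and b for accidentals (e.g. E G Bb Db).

C F Ab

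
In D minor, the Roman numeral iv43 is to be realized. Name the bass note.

D

iv in D minor has root G; the chord is G-Bb-D-F.
The figure 43 means second inversion — the fifth is in the bass.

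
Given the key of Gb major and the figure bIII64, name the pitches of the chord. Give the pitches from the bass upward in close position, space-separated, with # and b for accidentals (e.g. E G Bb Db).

Fb Bbb Db

bIII64 is a major triad on the lowered third degree, borrowed from the parallel minor. In Gb major that root is Bbb.
So the chord is Bbb-Db-Fb.
With the 64 figure the chord is in second inversion; from the bass Fb upward in close position it reads Fb-Bbb-Db.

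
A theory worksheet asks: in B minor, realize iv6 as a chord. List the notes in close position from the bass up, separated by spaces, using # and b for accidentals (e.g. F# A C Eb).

In B minor, the fourth degree is E, and the diatonic chord built there is a minor triad.
Stacking thirds from E gives E-G-B.
The figured bass 6 indicates first inversion, placing the third (G) in the bass: G-B-E.

G B E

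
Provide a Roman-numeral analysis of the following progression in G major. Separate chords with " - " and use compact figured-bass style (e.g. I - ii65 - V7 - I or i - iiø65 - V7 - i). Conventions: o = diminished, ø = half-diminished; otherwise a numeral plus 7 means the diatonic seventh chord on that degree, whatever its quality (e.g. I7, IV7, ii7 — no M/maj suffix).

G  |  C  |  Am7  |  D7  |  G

G has root G, degree 1 in G major, so I.
C: major triad on C = scale degree 4 → IV.
Am7 has root A, degree 2 in G major, so ii7.
D7 has root D, degree 5 in G major, so V7.
G: major triad on G = scale degree 1 → I.

I - IV - ii7 - V7 - I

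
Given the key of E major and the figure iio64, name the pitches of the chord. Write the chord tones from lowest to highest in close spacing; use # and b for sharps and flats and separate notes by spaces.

C F# A

iio64 is the diminished supertonic triad, borrowed from the parallel minor. In E major that root is F#.
So the chord is F#-A-C, a diminished triad.
With the 64 figure the chord is in second inversion; from the bass C upward in close position it reads C-F#-A.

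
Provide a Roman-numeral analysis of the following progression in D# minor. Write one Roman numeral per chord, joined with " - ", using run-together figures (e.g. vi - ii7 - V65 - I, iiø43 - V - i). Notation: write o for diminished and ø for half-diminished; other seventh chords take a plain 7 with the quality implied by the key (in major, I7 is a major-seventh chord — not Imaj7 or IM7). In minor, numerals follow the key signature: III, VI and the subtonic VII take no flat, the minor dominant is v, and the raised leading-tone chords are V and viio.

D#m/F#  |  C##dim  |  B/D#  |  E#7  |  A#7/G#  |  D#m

i6 - viio - VI6 - V7/V - V42 - i

D#m/F#: root D# is the tonic; minor triad there is i6.
C##dim: root C## is the leading tone; diminished triad there is viio.
B/D#: root B is the submediant; major triad there is VI6.
E#7: chromatic; E# is V of V, so V7/V.
A#7/G# has root A#, degree 5 in D# minor, so V42.
D#m: minor triad on D# = scale degree 1 → i.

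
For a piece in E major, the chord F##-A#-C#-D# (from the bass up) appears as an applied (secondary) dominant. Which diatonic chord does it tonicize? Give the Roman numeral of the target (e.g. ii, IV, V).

iii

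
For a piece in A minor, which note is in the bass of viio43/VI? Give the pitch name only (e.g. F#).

Bb

The applied chord viio43/VI is rooted on E: E-G-Bb-Db.
The figure 43 means second inversion — the fifth is in the bass.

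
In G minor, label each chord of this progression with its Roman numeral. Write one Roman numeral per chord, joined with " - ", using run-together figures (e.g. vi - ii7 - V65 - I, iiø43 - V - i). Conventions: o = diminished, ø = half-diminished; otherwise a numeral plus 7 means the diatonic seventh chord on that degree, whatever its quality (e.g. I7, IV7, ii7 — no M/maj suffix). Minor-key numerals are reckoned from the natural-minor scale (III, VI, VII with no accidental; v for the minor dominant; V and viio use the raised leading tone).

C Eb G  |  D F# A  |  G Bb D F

iv - V - i7

C-Eb-G has root C, degree 4 in G minor, so iv.
D-F#-A has root D, degree 5 in G minor, so V.
G-Bb-D-F has root G, degree 1 in G minor, so i7.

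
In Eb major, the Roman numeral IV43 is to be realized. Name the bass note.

Eb

IV in Eb major has root Ab; the chord is Ab-C-Eb-G.
The figure 43 means second inversion — the fifth is in the bass.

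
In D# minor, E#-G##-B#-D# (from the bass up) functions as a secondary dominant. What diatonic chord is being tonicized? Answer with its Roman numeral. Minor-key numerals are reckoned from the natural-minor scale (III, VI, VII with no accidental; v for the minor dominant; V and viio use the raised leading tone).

The chord is a dominant seventh chord on E#.
A dominant resolves down a perfect fifth: E# → A#. In D# minor, A# is scale degree 5, i.e. V.

V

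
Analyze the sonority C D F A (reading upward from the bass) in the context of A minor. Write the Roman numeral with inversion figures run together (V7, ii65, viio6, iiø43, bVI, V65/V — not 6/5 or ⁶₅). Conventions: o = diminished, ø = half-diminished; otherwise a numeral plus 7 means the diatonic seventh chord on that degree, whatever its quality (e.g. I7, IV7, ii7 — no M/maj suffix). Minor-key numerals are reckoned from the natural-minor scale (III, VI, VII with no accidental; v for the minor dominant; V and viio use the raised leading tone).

Stacked in thirds the chord is D-F-A-C: a minor seventh chord on D.
In A minor, D is the subdominant; the diatonic minor seventh chord there is iv7.
With C in the bass the chord is in third inversion, so the figured bass is 42.

iv42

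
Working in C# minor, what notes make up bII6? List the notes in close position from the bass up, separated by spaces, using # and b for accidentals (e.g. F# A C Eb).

F# A D

Scale degree 2 in C# minor is D#; lowering it a half step gives D. bII6 is the Neapolitan sixth — a major triad on the lowered second degree, here in its customary first inversion.
So the chord is D-F#-A.
The figured bass 6 indicates first inversion, placing the third (F#) in the bass: F#-A-D.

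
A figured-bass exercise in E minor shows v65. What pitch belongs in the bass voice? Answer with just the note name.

D

v in E minor has root B; the chord is B-D-F#-A.
The figure 65 means first inversion — the third is in the bass.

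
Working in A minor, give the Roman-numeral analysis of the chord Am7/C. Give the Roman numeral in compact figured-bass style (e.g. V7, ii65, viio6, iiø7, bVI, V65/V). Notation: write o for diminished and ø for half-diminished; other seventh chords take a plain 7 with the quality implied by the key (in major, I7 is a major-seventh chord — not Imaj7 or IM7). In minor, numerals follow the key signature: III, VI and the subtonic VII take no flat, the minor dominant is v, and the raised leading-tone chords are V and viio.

i65

Stacked in thirds the chord is A-C-E-G: a minor seventh chord on A.
In A minor, A is the tonic; the diatonic minor seventh chord there is i7.
With C in the bass the chord is in first inversion, so the figured bass is 65.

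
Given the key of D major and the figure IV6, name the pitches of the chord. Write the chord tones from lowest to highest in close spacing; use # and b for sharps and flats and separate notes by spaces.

In D major, scale degree 4 is G, and the diatonic chord built there is a major triad.
That chord is spelled G-B-D.
With the 6 figure the chord is in first inversion; from the bass B upward in close position it reads B-D-G.

B D G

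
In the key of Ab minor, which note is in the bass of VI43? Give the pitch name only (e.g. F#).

Cb

VI in Ab minor has root Fb; the chord is Fb-Ab-Cb-Eb.
The figure 43 means second inversion — the fifth is in the bass.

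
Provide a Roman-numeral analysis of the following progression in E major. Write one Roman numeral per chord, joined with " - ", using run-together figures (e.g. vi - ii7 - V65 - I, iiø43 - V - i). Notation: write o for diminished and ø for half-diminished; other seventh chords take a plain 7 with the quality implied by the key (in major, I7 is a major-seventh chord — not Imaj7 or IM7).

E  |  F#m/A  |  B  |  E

E: major triad on E = scale degree 1 → I.
F#m/A has root F#, degree 2 in E major, so ii6.
B: root B is the dominant; major triad there is V.
E: major triad on E = scale degree 1 → I.

I - ii6 - V - I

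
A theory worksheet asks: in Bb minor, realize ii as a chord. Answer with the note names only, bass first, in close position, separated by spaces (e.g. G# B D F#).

ii is the minor supertonic, borrowed from the parallel major (the Dorian ii). In Bb minor that root is C.
So the chord is C-Eb-G.

C Eb G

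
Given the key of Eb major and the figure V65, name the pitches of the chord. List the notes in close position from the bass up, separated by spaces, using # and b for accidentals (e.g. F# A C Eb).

The numeral's case and figure indicate a dominant seventh chord. In Eb major its root, the fifth degree, is Bb.
Stacking thirds from Bb gives Bb-D-F-Ab.
The figured bass 65 indicates first inversion, placing the third (D) in the bass: D-F-Ab-Bb.

D F Ab Bb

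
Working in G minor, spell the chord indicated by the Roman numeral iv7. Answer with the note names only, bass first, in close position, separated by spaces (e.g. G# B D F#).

The numeral's case and figure indicate a minor seventh chord. In G minor its root, the fourth degree, is C.
That chord is spelled C-Eb-G-Bb.

C Eb G Bb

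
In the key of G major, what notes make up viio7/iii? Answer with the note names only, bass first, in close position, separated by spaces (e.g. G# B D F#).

A# C# E G

The slash marks an applied leading-tone chord: viio of iii. In G major, iii is B, so the leading tone to it is A#, a half step below.
Building a fully diminished seventh chord on A# gives A#-C#-E-G.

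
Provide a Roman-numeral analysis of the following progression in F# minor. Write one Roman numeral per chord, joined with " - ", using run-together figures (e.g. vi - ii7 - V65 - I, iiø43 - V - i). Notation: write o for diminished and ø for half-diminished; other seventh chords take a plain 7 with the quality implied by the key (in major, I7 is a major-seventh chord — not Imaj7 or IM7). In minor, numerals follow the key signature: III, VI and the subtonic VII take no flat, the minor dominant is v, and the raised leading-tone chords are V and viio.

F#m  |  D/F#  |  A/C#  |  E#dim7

i - VI6 - III6 - viio7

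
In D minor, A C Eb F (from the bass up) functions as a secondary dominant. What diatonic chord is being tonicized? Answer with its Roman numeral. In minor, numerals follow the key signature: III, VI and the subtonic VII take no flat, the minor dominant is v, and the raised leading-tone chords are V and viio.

The chord is a dominant seventh chord on F.
A dominant resolves down a perfect fifth: F → Bb. In D minor, Bb is scale degree 6, i.e. VI.

VI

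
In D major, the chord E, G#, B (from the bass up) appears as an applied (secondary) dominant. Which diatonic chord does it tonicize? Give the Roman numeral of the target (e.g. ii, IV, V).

The chord is a major triad on E.
A dominant resolves down a perfect fifth: E → A. In D major, A is scale degree 5, i.e. V.

V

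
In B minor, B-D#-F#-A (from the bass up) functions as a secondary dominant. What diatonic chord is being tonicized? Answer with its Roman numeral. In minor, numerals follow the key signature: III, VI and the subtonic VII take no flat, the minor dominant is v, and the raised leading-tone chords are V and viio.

The chord is a dominant seventh chord on B.
A dominant resolves down a perfect fifth: B → E. In B minor, E is scale degree 4, i.e. iv.

iv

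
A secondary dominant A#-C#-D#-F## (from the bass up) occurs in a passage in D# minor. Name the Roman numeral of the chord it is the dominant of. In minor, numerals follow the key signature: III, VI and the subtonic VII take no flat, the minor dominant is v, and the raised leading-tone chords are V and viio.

iv

The chord is a dominant seventh chord on D#.
A dominant resolves down a perfect fifth: D# → G#. In D# minor, G# is scale degree 4, i.e. iv.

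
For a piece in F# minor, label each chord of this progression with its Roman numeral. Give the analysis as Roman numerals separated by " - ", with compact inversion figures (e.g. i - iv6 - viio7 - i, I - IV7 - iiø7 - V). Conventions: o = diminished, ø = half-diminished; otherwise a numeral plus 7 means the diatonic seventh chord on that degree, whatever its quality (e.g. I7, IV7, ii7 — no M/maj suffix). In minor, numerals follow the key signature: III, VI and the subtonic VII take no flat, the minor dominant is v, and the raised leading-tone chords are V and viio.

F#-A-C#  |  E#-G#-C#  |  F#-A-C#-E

i - V6 - i7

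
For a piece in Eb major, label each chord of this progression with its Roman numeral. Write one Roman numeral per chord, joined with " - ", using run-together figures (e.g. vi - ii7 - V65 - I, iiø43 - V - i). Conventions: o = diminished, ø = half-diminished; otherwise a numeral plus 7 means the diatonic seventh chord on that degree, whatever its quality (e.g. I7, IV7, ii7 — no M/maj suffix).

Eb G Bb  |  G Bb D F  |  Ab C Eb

Eb-G-Bb has root Eb, degree 1 in Eb major, so I.
G-Bb-D-F: root G is the mediant; minor seventh chord there is iii7.
Ab-C-Eb has root Ab, degree 4 in Eb major, so IV.

I - iii7 - IV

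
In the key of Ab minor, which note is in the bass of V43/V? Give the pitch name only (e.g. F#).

The applied chord V43/V is rooted on Bb: Bb-D-F-Ab.
The figure 43 means second inversion — the fifth is in the bass.

F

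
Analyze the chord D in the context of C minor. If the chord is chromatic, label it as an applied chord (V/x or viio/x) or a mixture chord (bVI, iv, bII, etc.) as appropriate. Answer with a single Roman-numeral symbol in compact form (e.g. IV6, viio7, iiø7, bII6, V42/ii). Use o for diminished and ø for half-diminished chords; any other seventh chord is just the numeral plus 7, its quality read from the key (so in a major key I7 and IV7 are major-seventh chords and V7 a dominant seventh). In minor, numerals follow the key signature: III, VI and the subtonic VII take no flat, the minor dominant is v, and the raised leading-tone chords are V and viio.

V/V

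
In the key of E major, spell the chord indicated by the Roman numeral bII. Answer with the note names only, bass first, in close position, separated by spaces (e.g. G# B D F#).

F A C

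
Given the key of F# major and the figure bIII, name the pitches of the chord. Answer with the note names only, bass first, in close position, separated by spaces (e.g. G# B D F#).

A C# E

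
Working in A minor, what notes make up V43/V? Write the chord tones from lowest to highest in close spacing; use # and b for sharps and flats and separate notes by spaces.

F# A B D#

V43/V is a secondary dominant — the dominant seventh of V. V in A minor is E, so the applied chord's root is B, a perfect fifth above.
Building a dominant seventh chord on B gives B-D#-F#-A.
With the 43 figure the chord is in second inversion; from the bass F# upward in close position it reads F#-A-B-D#.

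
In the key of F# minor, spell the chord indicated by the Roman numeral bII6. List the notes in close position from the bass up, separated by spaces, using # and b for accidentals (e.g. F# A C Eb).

bII6 is the Neapolitan sixth — a major triad on the lowered second degree, here in its customary first inversion. In F# minor that root is G.
So the chord is G-B-D.
The figured bass 6 indicates first inversion, placing the third (B) in the bass: B-D-G.

B D G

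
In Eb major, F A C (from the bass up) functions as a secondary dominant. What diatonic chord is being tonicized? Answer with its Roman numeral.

The chord is a major triad on F.
A dominant resolves down a perfect fifth: F → Bb. In Eb major, Bb is scale degree 5, i.e. V.

V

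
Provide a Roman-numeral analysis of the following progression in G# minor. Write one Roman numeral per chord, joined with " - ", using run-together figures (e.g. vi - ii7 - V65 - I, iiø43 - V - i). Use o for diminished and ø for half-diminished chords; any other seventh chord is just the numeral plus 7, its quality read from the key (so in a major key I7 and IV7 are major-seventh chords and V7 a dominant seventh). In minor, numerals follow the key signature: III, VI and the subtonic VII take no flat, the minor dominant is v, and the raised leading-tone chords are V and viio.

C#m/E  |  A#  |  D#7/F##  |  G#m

C#m/E: minor triad on C# = scale degree 4 → iv6.
A#: chromatic; A# is V of V, so V/V.
D#7/F##: root D# is the dominant; dominant seventh chord there is V65.
G#m: root G# is the tonic; minor triad there is i.

iv6 - V/V - V65 - i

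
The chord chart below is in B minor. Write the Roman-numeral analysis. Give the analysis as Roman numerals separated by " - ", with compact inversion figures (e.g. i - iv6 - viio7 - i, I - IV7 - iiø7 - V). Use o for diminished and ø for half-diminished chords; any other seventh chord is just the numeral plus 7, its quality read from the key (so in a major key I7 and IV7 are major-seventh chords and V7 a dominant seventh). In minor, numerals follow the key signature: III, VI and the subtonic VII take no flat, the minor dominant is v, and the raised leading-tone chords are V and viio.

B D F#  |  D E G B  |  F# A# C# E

i - iv42 - V7

B-D-F#: minor triad on B = scale degree 1 → i.
D-E-G-B has root E, degree 4 in B minor, so iv42.
F#-A#-C#-E: dominant seventh chord on F# = scale degree 5 → V7.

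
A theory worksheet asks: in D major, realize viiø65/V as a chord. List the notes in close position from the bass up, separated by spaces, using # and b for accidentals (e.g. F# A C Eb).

viiø65/V is a secondary leading-tone chord. The target V is A in D major; the applied chord is rooted a semitone below, on G#.
Building a half-diminished seventh chord on G# gives G#-B-D-F#.
With the 65 figure the chord is in first inversion; from the bass B upward in close position it reads B-D-F#-G#.

B D F# G#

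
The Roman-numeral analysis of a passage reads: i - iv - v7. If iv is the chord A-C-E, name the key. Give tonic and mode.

E minor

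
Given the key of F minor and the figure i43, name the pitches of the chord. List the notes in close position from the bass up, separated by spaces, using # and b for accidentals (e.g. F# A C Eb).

The numeral's case and figure indicate a minor seventh chord. In F minor its root, the first degree, is F.
That chord is spelled F-Ab-C-Eb.
The figured bass 43 indicates second inversion, placing the fifth (C) in the bass: C-Eb-F-Ab.

C Eb F Ab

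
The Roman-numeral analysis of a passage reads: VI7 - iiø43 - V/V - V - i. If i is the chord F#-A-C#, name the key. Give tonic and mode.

The anchor chord is a minor triad on F#, labeled i.
If F# is scale degree 1 and the mode makes that degree carry a minor triad, the tonic is F# and the mode is minor.

F# minor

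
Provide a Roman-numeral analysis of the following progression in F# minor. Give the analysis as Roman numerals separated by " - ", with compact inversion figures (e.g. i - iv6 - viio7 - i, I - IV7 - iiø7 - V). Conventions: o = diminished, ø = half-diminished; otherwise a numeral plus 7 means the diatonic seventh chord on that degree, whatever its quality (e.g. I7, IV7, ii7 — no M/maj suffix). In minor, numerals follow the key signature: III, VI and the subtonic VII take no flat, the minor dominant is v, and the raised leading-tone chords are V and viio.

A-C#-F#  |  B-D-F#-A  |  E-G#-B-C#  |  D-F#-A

i6 - iv7 - v65 - VI

A-C#-F#: root F# is the tonic; minor triad there is i6.
B-D-F#-A: minor seventh chord on B = scale degree 4 → iv7.
E-G#-B-C# has root C#, degree 5 in F# minor, so v65.
D-F#-A: root D is the submediant; major triad there is VI.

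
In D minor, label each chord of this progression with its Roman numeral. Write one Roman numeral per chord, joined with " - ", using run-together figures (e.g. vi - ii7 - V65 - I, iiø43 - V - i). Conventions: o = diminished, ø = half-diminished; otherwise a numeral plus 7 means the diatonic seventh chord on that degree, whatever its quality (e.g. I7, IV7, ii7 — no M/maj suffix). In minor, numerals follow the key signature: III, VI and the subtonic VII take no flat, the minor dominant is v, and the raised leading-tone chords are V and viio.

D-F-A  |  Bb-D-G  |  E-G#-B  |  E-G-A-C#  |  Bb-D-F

D-F-A: root D is the tonic; minor triad there is i.
Bb-D-G: minor triad on G = scale degree 4 → iv6.
E-G#-B is the secondary dominant of V (major triad on E): V/V.
E-G-A-C# has root A, degree 5 in D minor, so V43.
Bb-D-F: root Bb is the submediant; major triad there is VI.

i - iv6 - V/V - V43 - VI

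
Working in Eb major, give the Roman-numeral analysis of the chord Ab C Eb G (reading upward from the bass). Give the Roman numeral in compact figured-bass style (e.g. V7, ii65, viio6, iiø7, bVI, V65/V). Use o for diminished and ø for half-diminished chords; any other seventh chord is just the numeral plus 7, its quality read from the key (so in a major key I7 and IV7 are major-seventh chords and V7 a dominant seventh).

The pitches Ab-C-Eb-G form a major seventh chord rooted on Ab.
In Eb major, Ab is the subdominant; the diatonic major seventh chord there is IV7.

IV7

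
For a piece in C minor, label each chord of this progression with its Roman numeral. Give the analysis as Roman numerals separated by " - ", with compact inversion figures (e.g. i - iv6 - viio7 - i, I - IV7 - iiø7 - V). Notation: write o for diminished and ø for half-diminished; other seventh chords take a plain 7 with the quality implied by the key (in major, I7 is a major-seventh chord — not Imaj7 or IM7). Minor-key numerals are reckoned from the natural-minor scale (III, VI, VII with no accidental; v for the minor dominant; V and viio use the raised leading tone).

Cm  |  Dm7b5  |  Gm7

Cm: root C is the tonic; minor triad there is i.
Dm7b5 has root D, degree 2 in C minor, so iiø7.
Gm7: root G is the dominant; minor seventh chord there is v7.

i - iiø7 - v7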